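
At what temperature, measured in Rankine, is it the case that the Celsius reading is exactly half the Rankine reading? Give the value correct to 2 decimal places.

4916.70°R

Let R be the Rankine reading. The Celsius reading is C = 5/9·R - 273.15.
Require C = 0.5·R: 5/9·R - 273.15 = 0.5·R.
(1/18)·R = 273.15  ⇒  R = 4916.70.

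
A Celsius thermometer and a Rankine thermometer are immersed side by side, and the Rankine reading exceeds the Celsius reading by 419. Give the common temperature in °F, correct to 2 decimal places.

Let x be the Celsius reading; then the Rankine reading is 1.8·x + 491.67.
(1.8·x + 491.67) - x = 419  ⇒  (0.8)·x = -72.67  ⇒  x = -90.8375°C.
In Fahrenheit: -90.8375 × 1.8 + 32 = -131.51°F.

-131.51°F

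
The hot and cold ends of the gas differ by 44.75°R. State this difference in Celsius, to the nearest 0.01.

24.86°C

For a temperature interval the offset drops out; only the factor 5/9 applies.
44.75 × 5/9 = 24.86.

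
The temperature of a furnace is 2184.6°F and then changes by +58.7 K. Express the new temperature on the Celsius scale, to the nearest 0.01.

Initial temperature in Celsius: (2184.6 - 32) × 5/9 = 1195.8889°C.
The 58.7 K change is an interval; Kelvin and Celsius degrees are the same size, so ΔC = +58.7°C.
Final Celsius temperature: 1195.8889 + 58.7000 = 1254.5889°C.

1254.59°C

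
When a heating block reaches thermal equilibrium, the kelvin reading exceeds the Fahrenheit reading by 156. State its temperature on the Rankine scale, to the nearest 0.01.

683.26°R

Let x be the kelvin reading; then the Fahrenheit reading is 1.8·x - 459.67.
(1.8·x - 459.67) - x = -156  ⇒  (0.8)·x = 303.67  ⇒  x = 379.5875 K.
In Celsius: 379.5875 - 273.15 = 106.4375°C.
In Rankine: 106.4375 × 1.8 + 491.67 = 683.26°R.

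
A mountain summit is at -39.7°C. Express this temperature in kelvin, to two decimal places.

In kelvin: -39.7000 + 273.15 = 233.45 K.

233.45 K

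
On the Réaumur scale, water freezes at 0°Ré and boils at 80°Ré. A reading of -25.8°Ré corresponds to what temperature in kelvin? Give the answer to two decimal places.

240.90 K

Linear interpolation between the fixed points: C = (-25.8 - 0) × 100 / (80 - 0) = -32.2500°C.
Then -32.2500 + 273.15 = 240.90 K.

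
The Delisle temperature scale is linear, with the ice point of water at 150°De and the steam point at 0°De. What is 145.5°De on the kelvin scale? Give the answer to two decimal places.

Linear interpolation between the fixed points: C = (145.5 - 150) × 100 / (0 - 150) = 3.0000°C.
Then 3.0000 + 273.15 = 276.15 K.

276.15 K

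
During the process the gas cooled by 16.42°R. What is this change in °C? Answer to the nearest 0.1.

9.1°C

Only the scale ratio 5/9 matters for a change in temperature.
16.42 × 5/9 = 9.1.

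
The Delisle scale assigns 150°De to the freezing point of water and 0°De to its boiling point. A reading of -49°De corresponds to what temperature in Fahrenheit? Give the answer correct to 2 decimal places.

Linear interpolation between the fixed points: C = (-49 - 150) × 100 / (0 - 150) = 132.6667°C.
Then 132.6667 × 1.8 + 32 = 270.80°F.

270.80°F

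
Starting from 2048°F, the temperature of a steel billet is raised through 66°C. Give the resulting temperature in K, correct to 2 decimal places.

1459.15 K

Initial temperature in Celsius: (2048 - 32) × 5/9 = 1120.0000°C.
Final Celsius temperature: 1120.0000 + 66.0000 = 1186.0000°C.
In kelvin: 1186.0000 + 273.15 = 1459.15 K.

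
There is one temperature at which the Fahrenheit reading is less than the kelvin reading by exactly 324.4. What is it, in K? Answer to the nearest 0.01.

169.09 K

Let K be the kelvin reading. The Fahrenheit reading is F = 1.8·K - 459.67.
Require F - K = -324.4: (0.8)·K - 459.67 = -324.4.
K = (-324.4 + 459.67) / (0.8) = 169.09.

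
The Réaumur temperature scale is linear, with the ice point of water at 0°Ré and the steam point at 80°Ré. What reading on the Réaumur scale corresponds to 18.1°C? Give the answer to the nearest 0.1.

14.5°Ré

Linearly onto the Réaumur scale: 0 + (18.1000 / 100) × (80 - 0) = 14.5°Ré.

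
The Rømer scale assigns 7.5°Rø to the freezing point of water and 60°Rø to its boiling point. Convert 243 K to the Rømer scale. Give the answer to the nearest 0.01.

-8.33°Rø

First in Celsius: 243 - 273.15 = -30.1500°C.
Linearly onto the Rømer scale: 7.5 + (-30.1500 / 100) × (60 - 7.5) = -8.33°Rø.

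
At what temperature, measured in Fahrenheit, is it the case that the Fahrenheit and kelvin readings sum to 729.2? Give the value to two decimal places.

Let F be the Fahrenheit reading. The kelvin reading is K = 5/9·F + 255.372.
Require F + K = 729.2: (14/9)·F + 255.372 = 729.2.
F = (729.2 - 255.372) / (14/9) = 304.60.

304.60°F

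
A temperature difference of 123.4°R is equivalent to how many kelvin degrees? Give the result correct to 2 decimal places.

Only the scale ratio 5/9 matters for a change in temperature.
123.4 × 5/9 = 68.56.

68.56 K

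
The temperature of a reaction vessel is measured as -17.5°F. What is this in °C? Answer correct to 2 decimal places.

In Celsius: (-17.5 - 32) × 5/9 = -27.5000°C.

-27.50°C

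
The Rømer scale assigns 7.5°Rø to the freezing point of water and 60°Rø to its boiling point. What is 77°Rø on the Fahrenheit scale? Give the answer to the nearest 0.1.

Linear interpolation between the fixed points: C = (77 - 7.5) × 100 / (60 - 7.5) = 132.3810°C.
Then 132.3810 × 1.8 + 32 = 270.3°F.

270.3°F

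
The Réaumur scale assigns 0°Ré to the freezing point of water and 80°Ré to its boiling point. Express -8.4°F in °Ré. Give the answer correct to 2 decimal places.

-17.96°Ré

First in Celsius: (-8.4 - 32) × 5/9 = -22.4444°C.
Linearly onto the Réaumur scale: 0 + (-22.4444 / 100) × (80 - 0) = -17.96°Ré.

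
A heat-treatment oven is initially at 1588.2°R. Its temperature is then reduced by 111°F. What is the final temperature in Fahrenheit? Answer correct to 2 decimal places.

1017.53°F

Initial temperature in Celsius: (1588.2 - 491.67) × 5/9 = 609.1833°C.
The 111°F change is an interval, so only the factor 5/9 applies: -111 × 5/9 = -61.6667°C.
Final Celsius temperature: 609.1833 - 61.6667 = 547.5167°C.
In Fahrenheit: 547.5167 × 1.8 + 32 = 1017.53°F.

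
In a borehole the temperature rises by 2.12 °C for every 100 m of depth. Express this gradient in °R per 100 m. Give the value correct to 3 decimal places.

The quantity depends on a temperature interval, so only the ratio of degree sizes applies; the offset between the scales is irrelevant.
A change of 1°C is a change of 1.8°R, so 2.12 × 1.8 = 3.816.

3.816 °R/100 m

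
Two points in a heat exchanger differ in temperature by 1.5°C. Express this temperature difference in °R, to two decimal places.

An interval of 1°C corresponds to 1.8°R.
1.5 × 1.8 = 2.70.

2.70°R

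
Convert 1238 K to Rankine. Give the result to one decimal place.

2228.4°R

In Celsius: 1238 - 273.15 = 964.8500°C.
In Rankine: 964.8500 × 1.8 + 491.67 = 2228.4°R.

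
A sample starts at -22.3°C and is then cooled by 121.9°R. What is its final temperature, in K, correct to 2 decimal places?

183.13 K

The 121.9°R change is an interval, so only the factor 5/9 applies: -121.9 × 5/9 = -67.7222°C.
Final Celsius temperature: -22.3000 - 67.7222 = -90.0222°C.
In kelvin: -90.0222 + 273.15 = 183.13 K.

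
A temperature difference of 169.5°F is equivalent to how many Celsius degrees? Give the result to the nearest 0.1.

94.2°C

Only the scale ratio 5/9 matters for a change in temperature.
169.5 × 5/9 = 94.2.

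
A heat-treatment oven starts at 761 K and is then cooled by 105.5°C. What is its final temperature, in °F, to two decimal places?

Initial temperature in Celsius: 761 - 273.15 = 487.8500°C.
Final Celsius temperature: 487.8500 - 105.5000 = 382.3500°C.
In Fahrenheit: 382.3500 × 1.8 + 32 = 720.23°F.

720.23°F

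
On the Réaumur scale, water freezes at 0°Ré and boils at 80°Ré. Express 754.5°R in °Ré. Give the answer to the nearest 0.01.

116.81°Ré

First in Celsius: (754.5 - 491.67) × 5/9 = 146.0167°C.
Linearly onto the Réaumur scale: 0 + (146.0167 / 100) × (80 - 0) = 116.81°Ré.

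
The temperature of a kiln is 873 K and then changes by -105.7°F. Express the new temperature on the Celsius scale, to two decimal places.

541.13°C

Initial temperature in Celsius: 873 - 273.15 = 599.8500°C.
The 105.7°F change is an interval, so only the factor 5/9 applies: -105.7 × 5/9 = -58.7222°C.
Final Celsius temperature: 599.8500 - 58.7222 = 541.1278°C.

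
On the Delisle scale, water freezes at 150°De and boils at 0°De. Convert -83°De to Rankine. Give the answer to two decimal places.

Linear interpolation between the fixed points: C = (-83 - 150) × 100 / (0 - 150) = 155.3333°C.
Then 155.3333 × 1.8 + 491.67 = 771.27°R.

771.27°R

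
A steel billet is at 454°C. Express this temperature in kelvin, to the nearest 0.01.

727.15 K

In kelvin: 454.0000 + 273.15 = 727.15 K.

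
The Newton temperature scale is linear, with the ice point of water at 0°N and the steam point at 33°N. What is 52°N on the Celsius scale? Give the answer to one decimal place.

Linear interpolation between the fixed points: C = (52 - 0) × 100 / (33 - 0) = 157.5758°C.

157.6°C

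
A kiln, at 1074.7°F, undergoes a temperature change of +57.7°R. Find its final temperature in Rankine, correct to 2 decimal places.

Initial temperature in Celsius: (1074.7 - 32) × 5/9 = 579.2778°C.
The 57.7°R change is an interval, so only the factor 5/9 applies: +57.7 × 5/9 = +32.0556°C.
Final Celsius temperature: 579.2778 + 32.0556 = 611.3333°C.
In Rankine: 611.3333 × 1.8 + 491.67 = 1592.07°R.

1592.07°R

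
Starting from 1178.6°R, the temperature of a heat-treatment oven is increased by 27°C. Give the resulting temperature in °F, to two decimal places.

Initial temperature in Celsius: (1178.6 - 491.67) × 5/9 = 381.6278°C.
Final Celsius temperature: 381.6278 + 27.0000 = 408.6278°C.
In Fahrenheit: 408.6278 × 1.8 + 32 = 767.53°F.

767.53°F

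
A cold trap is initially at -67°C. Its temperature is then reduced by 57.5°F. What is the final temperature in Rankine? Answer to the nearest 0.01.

The 57.5°F change is an interval, so only the factor 5/9 applies: -57.5 × 5/9 = -31.9444°C.
Final Celsius temperature: -67.0000 - 31.9444 = -98.9444°C.
In Rankine: -98.9444 × 1.8 + 491.67 = 313.57°R.

313.57°R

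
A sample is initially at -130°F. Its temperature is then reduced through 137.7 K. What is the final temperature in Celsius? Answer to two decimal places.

-227.70°C

Initial temperature in Celsius: (-130 - 32) × 5/9 = -90.0000°C.
The 137.7 K change is an interval; Kelvin and Celsius degrees are the same size, so ΔC = -137.7°C.
Final Celsius temperature: -90.0000 - 137.7000 = -227.7000°C.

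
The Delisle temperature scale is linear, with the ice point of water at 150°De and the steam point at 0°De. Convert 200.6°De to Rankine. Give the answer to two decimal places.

Linear interpolation between the fixed points: C = (200.6 - 150) × 100 / (0 - 150) = -33.7333°C.
Then -33.7333 × 1.8 + 491.67 = 430.95°R.

430.95°R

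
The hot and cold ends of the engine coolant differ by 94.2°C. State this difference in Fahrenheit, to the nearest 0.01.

169.56°F

Only the scale ratio 1.8 matters for a change in temperature.
94.2 × 1.8 = 169.56.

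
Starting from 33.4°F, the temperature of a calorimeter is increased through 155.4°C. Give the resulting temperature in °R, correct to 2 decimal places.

772.79°R

Initial temperature in Celsius: (33.4 - 32) × 5/9 = 0.7778°C.
Final Celsius temperature: 0.7778 + 155.4000 = 156.1778°C.
In Rankine: 156.1778 × 1.8 + 491.67 = 772.79°R.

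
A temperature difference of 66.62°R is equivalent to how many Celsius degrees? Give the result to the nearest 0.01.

37.01°C

For a temperature interval the offset drops out; only the factor 5/9 applies.
66.62 × 5/9 = 37.01.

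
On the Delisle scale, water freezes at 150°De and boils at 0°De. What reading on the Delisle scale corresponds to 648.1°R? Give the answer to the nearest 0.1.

First in Celsius: (648.1 - 491.67) × 5/9 = 86.9056°C.
Linearly onto the Delisle scale: 150 + (86.9056 / 100) × (0 - 150) = 19.6°De.

19.6°De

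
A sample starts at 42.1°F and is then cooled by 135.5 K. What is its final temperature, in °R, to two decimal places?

Initial temperature in Celsius: (42.1 - 32) × 5/9 = 5.6111°C.
The 135.5 K change is an interval; Kelvin and Celsius degrees are the same size, so ΔC = -135.5°C.
Final Celsius temperature: 5.6111 - 135.5000 = -129.8889°C.
In Rankine: -129.8889 × 1.8 + 491.67 = 257.87°R.

257.87°R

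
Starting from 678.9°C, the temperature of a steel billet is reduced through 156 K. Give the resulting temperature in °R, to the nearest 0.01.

1432.89°R

The 156 K change is an interval; Kelvin and Celsius degrees are the same size, so ΔC = -156°C.
Final Celsius temperature: 678.9000 - 156.0000 = 522.9000°C.
In Rankine: 522.9000 × 1.8 + 491.67 = 1432.89°R.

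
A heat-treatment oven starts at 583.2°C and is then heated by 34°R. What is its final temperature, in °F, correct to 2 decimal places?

The 34°R change is an interval, so only the factor 5/9 applies: +34 × 5/9 = +18.8889°C.
Final Celsius temperature: 583.2000 + 18.8889 = 602.0889°C.
In Fahrenheit: 602.0889 × 1.8 + 32 = 1115.76°F.

1115.76°F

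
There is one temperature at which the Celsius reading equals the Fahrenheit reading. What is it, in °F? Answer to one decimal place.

Let F be the Fahrenheit reading. The Celsius reading is C = 5/9·F - 17.7778.
Set C = F: 5/9·F - 17.7778 = F.
(-4/9)·F = 17.7778  ⇒  F = -40.0.

-40.0°F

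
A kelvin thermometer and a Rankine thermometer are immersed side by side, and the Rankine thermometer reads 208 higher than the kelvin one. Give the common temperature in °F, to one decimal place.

8.3°F

Let x be the kelvin reading; then the Rankine reading is 1.8·x.
(1.8·x) - x = 208  ⇒  (0.8)·x = 208  ⇒  x = 260.0000 K.
In Celsius: 260 - 273.15 = -13.1500°C.
In Fahrenheit: -13.1500 × 1.8 + 32 = 8.3°F.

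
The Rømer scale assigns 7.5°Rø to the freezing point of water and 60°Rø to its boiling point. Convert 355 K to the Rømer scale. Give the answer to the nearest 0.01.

First in Celsius: 355 - 273.15 = 81.8500°C.
Linearly onto the Rømer scale: 7.5 + (81.8500 / 100) × (60 - 7.5) = 50.47°Rø.

50.47°Rø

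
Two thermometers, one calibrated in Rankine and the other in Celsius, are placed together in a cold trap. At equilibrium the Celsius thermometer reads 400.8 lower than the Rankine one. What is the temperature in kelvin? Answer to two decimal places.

159.56 K

Let x be the Rankine reading; then the Celsius reading is 5/9·x - 273.15.
(5/9·x - 273.15) - x = -400.8  ⇒  (-4/9)·x = -127.65  ⇒  x = 287.2125°R.
In Celsius: (287.2125 - 491.67) × 5/9 = -113.5875°C.
In kelvin: -113.5875 + 273.15 = 159.56 K.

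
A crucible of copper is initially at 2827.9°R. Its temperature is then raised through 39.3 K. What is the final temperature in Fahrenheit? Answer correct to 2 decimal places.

2438.97°F

Initial temperature in Celsius: (2827.9 - 491.67) × 5/9 = 1297.9056°C.
The 39.3 K change is an interval; Kelvin and Celsius degrees are the same size, so ΔC = +39.3°C.
Final Celsius temperature: 1297.9056 + 39.3000 = 1337.2056°C.
In Fahrenheit: 1337.2056 × 1.8 + 32 = 2438.97°F.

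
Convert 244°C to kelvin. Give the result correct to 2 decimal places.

In kelvin: 244.0000 + 273.15 = 517.15 K.

517.15 K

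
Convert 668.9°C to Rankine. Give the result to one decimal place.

In Rankine: 668.9000 × 1.8 + 491.67 = 1695.7°R.

1695.7°R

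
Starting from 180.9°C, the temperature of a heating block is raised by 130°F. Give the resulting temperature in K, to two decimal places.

526.27 K

The 130°F change is an interval, so only the factor 5/9 applies: +130 × 5/9 = +72.2222°C.
Final Celsius temperature: 180.9000 + 72.2222 = 253.1222°C.
In kelvin: 253.1222 + 273.15 = 526.27 K.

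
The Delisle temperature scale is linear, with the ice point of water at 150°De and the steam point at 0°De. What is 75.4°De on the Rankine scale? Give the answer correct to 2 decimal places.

Linear interpolation between the fixed points: C = (75.4 - 150) × 100 / (0 - 150) = 49.7333°C.
Then 49.7333 × 1.8 + 491.67 = 581.19°R.

581.19°R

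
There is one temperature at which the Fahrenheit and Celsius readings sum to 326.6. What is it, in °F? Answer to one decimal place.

Let F be the Fahrenheit reading. The Celsius reading is C = 5/9·F - 17.7778.
Require F + C = 326.6: (14/9)·F - 17.7778 = 326.6.
F = (326.6 + 17.7778) / (14/9) = 221.4.

221.4°F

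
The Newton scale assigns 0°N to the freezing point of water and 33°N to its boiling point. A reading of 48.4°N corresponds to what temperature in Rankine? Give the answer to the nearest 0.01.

Linear interpolation between the fixed points: C = (48.4 - 0) × 100 / (33 - 0) = 146.6667°C.
Then 146.6667 × 1.8 + 491.67 = 755.67°R.

755.67°R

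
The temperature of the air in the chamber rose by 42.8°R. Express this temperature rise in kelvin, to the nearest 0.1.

23.8 K

An interval of 1°R corresponds to 5/9 K.
42.8 × 5/9 = 23.8.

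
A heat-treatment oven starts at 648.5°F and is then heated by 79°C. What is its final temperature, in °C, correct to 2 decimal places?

Initial temperature in Celsius: (648.5 - 32) × 5/9 = 342.5000°C.
Final Celsius temperature: 342.5000 + 79.0000 = 421.5000°C.

421.50°C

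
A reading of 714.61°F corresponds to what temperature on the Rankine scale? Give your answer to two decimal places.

In Celsius: (714.61 - 32) × 5/9 = 379.2278°C.
In Rankine: 379.2278 × 1.8 + 491.67 = 1174.28°R.

1174.28°R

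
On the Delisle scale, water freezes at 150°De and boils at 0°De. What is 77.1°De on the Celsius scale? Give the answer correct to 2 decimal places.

Linear interpolation between the fixed points: C = (77.1 - 150) × 100 / (0 - 150) = 48.6000°C.

48.60°C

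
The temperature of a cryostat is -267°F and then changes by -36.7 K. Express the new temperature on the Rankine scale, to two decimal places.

126.61°R

Initial temperature in Celsius: (-267 - 32) × 5/9 = -166.1111°C.
The 36.7 K change is an interval; Kelvin and Celsius degrees are the same size, so ΔC = -36.7°C.
Final Celsius temperature: -166.1111 - 36.7000 = -202.8111°C.
In Rankine: -202.8111 × 1.8 + 491.67 = 126.61°R.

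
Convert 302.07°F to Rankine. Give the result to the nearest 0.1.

In Celsius: (302.07 - 32) × 5/9 = 150.0389°C.
In Rankine: 150.0389 × 1.8 + 491.67 = 761.7°R.

761.7°R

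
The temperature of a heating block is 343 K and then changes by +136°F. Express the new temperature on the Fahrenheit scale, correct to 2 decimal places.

Initial temperature in Celsius: 343 - 273.15 = 69.8500°C.
The 136°F change is an interval, so only the factor 5/9 applies: +136 × 5/9 = +75.5556°C.
Final Celsius temperature: 69.8500 + 75.5556 = 145.4056°C.
In Fahrenheit: 145.4056 × 1.8 + 32 = 293.73°F.

293.73°F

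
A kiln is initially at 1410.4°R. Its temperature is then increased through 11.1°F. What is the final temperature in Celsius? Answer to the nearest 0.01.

516.57°C

Initial temperature in Celsius: (1410.4 - 491.67) × 5/9 = 510.4056°C.
The 11.1°F change is an interval, so only the factor 5/9 applies: +11.1 × 5/9 = +6.1667°C.
Final Celsius temperature: 510.4056 + 6.1667 = 516.5722°C.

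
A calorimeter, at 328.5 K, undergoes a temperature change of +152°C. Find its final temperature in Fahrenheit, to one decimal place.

Initial temperature in Celsius: 328.5 - 273.15 = 55.3500°C.
Final Celsius temperature: 55.3500 + 152.0000 = 207.3500°C.
In Fahrenheit: 207.3500 × 1.8 + 32 = 405.2°F.

405.2°F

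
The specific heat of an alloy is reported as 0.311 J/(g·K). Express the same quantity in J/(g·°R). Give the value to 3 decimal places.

The quantity depends on a temperature interval, so only the ratio of degree sizes applies; the offset between the scales is irrelevant.
A change of 1°R is a change of 5/9 K, so per °R the value is 0.311 × 5/9 = 0.173.

0.173 J/(g·°R)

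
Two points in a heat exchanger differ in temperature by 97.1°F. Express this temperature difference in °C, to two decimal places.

An interval of 1°F corresponds to 5/9°C.
97.1 × 5/9 = 53.94.

53.94°C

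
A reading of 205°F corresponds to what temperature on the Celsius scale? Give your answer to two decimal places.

96.11°C

In Celsius: (205 - 32) × 5/9 = 96.1111°C.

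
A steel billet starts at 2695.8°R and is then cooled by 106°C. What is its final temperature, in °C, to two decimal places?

Initial temperature in Celsius: (2695.8 - 491.67) × 5/9 = 1224.5167°C.
Final Celsius temperature: 1224.5167 - 106.0000 = 1118.5167°C.

1118.52°C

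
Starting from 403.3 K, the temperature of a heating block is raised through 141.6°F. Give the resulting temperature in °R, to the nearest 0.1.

Initial temperature in Celsius: 403.3 - 273.15 = 130.1500°C.
The 141.6°F change is an interval, so only the factor 5/9 applies: +141.6 × 5/9 = +78.6667°C.
Final Celsius temperature: 130.1500 + 78.6667 = 208.8167°C.
In Rankine: 208.8167 × 1.8 + 491.67 = 867.5°R.

867.5°R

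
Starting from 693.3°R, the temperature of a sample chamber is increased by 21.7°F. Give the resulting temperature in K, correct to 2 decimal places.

Initial temperature in Celsius: (693.3 - 491.67) × 5/9 = 112.0167°C.
The 21.7°F change is an interval, so only the factor 5/9 applies: +21.7 × 5/9 = +12.0556°C.
Final Celsius temperature: 112.0167 + 12.0556 = 124.0722°C.
In kelvin: 124.0722 + 273.15 = 397.22 K.

397.22 K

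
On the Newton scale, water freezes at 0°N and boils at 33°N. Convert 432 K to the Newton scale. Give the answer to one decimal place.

52.4°N

First in Celsius: 432 - 273.15 = 158.8500°C.
Linearly onto the Newton scale: 0 + (158.8500 / 100) × (33 - 0) = 52.4°N.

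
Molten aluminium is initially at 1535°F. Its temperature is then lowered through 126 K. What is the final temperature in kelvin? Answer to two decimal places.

982.15 K

Initial temperature in Celsius: (1535 - 32) × 5/9 = 835.0000°C.
The 126 K change is an interval; Kelvin and Celsius degrees are the same size, so ΔC = -126°C.
Final Celsius temperature: 835.0000 - 126.0000 = 709.0000°C.
In kelvin: 709.0000 + 273.15 = 982.15 K.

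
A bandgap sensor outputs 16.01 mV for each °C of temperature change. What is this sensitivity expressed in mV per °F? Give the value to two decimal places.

8.89 mV per °F

Since only a temperature interval is involved, the additive offset between the scales drops out.
A change of 1°F is a change of 5/9°C, so per °F the value is 16.01 × 5/9 = 8.89.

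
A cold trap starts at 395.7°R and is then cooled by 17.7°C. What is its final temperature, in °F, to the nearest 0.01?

Initial temperature in Celsius: (395.7 - 491.67) × 5/9 = -53.3167°C.
Final Celsius temperature: -53.3167 - 17.7000 = -71.0167°C.
In Fahrenheit: -71.0167 × 1.8 + 32 = -95.83°F.

-95.83°F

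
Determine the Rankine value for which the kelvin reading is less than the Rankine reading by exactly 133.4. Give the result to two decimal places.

300.15°R

Let R be the Rankine reading. The kelvin reading is K = 5/9·R.
Require K - R = -133.4: (-4/9)·R = -133.4.
R = (-133.4) / (-4/9) = 300.15.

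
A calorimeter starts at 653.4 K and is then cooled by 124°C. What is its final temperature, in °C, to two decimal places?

256.25°C

Initial temperature in Celsius: 653.4 - 273.15 = 380.2500°C.
Final Celsius temperature: 380.2500 - 124.0000 = 256.2500°C.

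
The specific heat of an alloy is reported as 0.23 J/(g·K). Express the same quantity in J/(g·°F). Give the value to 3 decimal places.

The quantity depends on a temperature interval, so only the ratio of degree sizes applies; the offset between the scales is irrelevant.
A change of 1°F is a change of 5/9 K, so per °F the value is 0.23 × 5/9 = 0.128.

0.128 J/(g·°F)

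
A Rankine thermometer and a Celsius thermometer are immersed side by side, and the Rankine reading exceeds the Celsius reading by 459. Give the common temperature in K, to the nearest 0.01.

Let x be the Rankine reading; then the Celsius reading is 5/9·x - 273.15.
(5/9·x - 273.15) - x = -459  ⇒  (-4/9)·x = -185.85  ⇒  x = 418.1625°R.
In Celsius: (418.1625 - 491.67) × 5/9 = -40.8375°C.
In kelvin: -40.8375 + 273.15 = 232.31 K.

232.31 K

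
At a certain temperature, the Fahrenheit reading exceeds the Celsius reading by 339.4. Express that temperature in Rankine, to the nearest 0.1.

Let x be the Celsius reading; then the Fahrenheit reading is 1.8·x + 32.
(1.8·x + 32) - x = 339.4  ⇒  (0.8)·x = 307.4  ⇒  x = 384.2500°C.
In Rankine: 384.2500 × 1.8 + 491.67 = 1183.3°R.

1183.3°R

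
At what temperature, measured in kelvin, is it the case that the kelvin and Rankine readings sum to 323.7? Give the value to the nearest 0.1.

Let K be the kelvin reading. The Rankine reading is R = 1.8·K.
Require K + R = 323.7: (2.8)·K = 323.7.
K = (323.7) / (2.8) = 115.6.

115.6 K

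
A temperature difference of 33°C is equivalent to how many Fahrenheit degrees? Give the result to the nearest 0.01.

59.40°F

Only the scale ratio 1.8 matters for a change in temperature.
33 × 1.8 = 59.40.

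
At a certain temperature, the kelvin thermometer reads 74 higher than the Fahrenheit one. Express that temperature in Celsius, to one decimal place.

208.9°C

Let x be the Fahrenheit reading; then the kelvin reading is 5/9·x + 255.372.
(5/9·x + 255.372) - x = 74  ⇒  (-4/9)·x = -181.372  ⇒  x = 408.0875°F.
In Celsius: (408.0875 - 32) × 5/9 = 208.9°C.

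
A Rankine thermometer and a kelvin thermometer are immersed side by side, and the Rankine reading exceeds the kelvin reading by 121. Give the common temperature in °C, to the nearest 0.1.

Let x be the Rankine reading; then the kelvin reading is 5/9·x.
(5/9·x) - x = -121  ⇒  (-4/9)·x = -121  ⇒  x = 272.2500°R.
In Celsius: (272.25 - 491.67) × 5/9 = -121.9°C.

-121.9°C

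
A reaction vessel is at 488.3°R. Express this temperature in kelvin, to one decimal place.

271.3 K

In Celsius: (488.3 - 491.67) × 5/9 = -1.8722°C.
In kelvin: -1.8722 + 273.15 = 271.3 K.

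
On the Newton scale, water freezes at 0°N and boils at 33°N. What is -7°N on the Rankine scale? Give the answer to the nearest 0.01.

453.49°R

Linear interpolation between the fixed points: C = (-7 - 0) × 100 / (33 - 0) = -21.2121°C.
Then -21.2121 × 1.8 + 491.67 = 453.49°R.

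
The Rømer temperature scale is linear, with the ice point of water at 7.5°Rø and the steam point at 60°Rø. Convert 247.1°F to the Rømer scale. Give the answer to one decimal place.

First in Celsius: (247.1 - 32) × 5/9 = 119.5000°C.
Linearly onto the Rømer scale: 7.5 + (119.5000 / 100) × (60 - 7.5) = 70.2°Rø.

70.2°Rø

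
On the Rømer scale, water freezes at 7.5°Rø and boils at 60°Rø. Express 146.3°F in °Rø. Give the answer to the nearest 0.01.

40.84°Rø

First in Celsius: (146.3 - 32) × 5/9 = 63.5000°C.
Linearly onto the Rømer scale: 7.5 + (63.5000 / 100) × (60 - 7.5) = 40.84°Rø.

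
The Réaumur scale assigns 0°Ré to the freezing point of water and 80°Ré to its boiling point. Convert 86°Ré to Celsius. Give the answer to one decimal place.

Linear interpolation between the fixed points: C = (86 - 0) × 100 / (80 - 0) = 107.5000°C.

107.5°C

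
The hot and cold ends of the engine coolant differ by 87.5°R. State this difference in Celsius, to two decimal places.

For a temperature interval the offset drops out; only the factor 5/9 applies.
87.5 × 5/9 = 48.61.

48.61°C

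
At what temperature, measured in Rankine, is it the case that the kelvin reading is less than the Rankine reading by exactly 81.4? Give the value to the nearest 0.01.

183.15°R

Let R be the Rankine reading. The kelvin reading is K = 5/9·R.
Require K - R = -81.4: (-4/9)·R = -81.4.
R = (-81.4) / (-4/9) = 183.15.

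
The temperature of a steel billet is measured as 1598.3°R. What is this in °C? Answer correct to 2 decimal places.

In Celsius: (1598.3 - 491.67) × 5/9 = 614.7944°C.

614.79°C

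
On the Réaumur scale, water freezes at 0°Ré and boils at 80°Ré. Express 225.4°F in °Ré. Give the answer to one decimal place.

86.0°Ré

First in Celsius: (225.4 - 32) × 5/9 = 107.4444°C.
Linearly onto the Réaumur scale: 0 + (107.4444 / 100) × (80 - 0) = 86.0°Ré.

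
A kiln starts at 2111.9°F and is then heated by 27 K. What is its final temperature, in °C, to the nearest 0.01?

1182.50°C

Initial temperature in Celsius: (2111.9 - 32) × 5/9 = 1155.5000°C.
The 27 K change is an interval; Kelvin and Celsius degrees are the same size, so ΔC = +27°C.
Final Celsius temperature: 1155.5000 + 27.0000 = 1182.5000°C.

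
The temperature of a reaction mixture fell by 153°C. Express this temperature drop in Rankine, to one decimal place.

275.4°R

For a temperature interval the offset drops out; only the factor 1.8 applies.
153 × 1.8 = 275.4.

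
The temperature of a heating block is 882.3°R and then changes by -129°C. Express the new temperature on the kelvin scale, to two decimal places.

Initial temperature in Celsius: (882.3 - 491.67) × 5/9 = 217.0167°C.
Final Celsius temperature: 217.0167 - 129.0000 = 88.0167°C.
In kelvin: 88.0167 + 273.15 = 361.17 K.

361.17 K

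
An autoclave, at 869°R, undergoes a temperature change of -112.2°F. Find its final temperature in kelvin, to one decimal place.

Initial temperature in Celsius: (869 - 491.67) × 5/9 = 209.6278°C.
The 112.2°F change is an interval, so only the factor 5/9 applies: -112.2 × 5/9 = -62.3333°C.
Final Celsius temperature: 209.6278 - 62.3333 = 147.2944°C.
In kelvin: 147.2944 + 273.15 = 420.4 K.

420.4 K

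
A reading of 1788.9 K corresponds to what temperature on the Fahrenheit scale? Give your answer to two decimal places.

In Celsius: 1788.9 - 273.15 = 1515.7500°C.
In Fahrenheit: 1515.7500 × 1.8 + 32 = 2760.35°F.

2760.35°F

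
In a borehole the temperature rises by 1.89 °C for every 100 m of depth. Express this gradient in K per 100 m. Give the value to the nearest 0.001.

1.890 K/100 m

Since only a temperature interval is involved, the additive offset between the scales drops out.
A change of 1°C is a change of 1 K, so 1.89 × 1 = 1.890.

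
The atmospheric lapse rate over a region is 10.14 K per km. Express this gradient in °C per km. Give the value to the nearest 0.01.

The quantity depends on a temperature interval, so only the ratio of degree sizes applies; the offset between the scales is irrelevant.
A change of 1 K is a change of 1°C, so 10.14 × 1 = 10.14.

10.14 °C/km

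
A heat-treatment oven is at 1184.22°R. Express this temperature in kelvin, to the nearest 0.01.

In Celsius: (1184.22 - 491.67) × 5/9 = 384.7500°C.
In kelvin: 384.7500 + 273.15 = 657.90 K.

657.90 K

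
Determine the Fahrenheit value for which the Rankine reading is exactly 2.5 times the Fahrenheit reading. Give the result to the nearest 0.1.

Let F be the Fahrenheit reading. The Rankine reading is R = 1·F + 459.67.
Require R = 2.5·F: 1·F + 459.67 = 2.5·F.
(-1.5)·F = -459.67  ⇒  F = 306.4.

306.4°F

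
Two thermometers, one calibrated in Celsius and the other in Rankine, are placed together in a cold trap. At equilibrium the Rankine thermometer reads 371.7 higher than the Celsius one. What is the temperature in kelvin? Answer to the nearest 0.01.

123.19 K

Let x be the Celsius reading; then the Rankine reading is 1.8·x + 491.67.
(1.8·x + 491.67) - x = 371.7  ⇒  (0.8)·x = -119.97  ⇒  x = -149.9625°C.
In kelvin: -149.9625 + 273.15 = 123.19 K.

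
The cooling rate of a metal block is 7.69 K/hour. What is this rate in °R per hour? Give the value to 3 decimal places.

13.842 °R/hour

Since only a temperature interval is involved, the additive offset between the scales drops out.
A change of 1 K is a change of 1.8°R, so 7.69 × 1.8 = 13.842.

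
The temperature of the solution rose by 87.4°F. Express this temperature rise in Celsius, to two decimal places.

For a temperature interval the offset drops out; only the factor 5/9 applies.
87.4 × 5/9 = 48.56.

48.56°C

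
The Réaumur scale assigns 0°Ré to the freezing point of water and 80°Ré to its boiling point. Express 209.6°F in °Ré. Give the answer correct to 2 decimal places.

First in Celsius: (209.6 - 32) × 5/9 = 98.6667°C.
Linearly onto the Réaumur scale: 0 + (98.6667 / 100) × (80 - 0) = 78.93°Ré.

78.93°Ré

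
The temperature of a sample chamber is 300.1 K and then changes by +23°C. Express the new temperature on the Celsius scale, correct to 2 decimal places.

49.95°C

Initial temperature in Celsius: 300.1 - 273.15 = 26.9500°C.
Final Celsius temperature: 26.9500 + 23.0000 = 49.9500°C.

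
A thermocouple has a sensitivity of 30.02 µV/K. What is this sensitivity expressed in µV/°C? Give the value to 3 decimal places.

Since only a temperature interval is involved, the additive offset between the scales drops out.
A change of 1°C is a change of 1 K, so per °C the value is 30.02 × 1 = 30.020.

30.020 µV/°C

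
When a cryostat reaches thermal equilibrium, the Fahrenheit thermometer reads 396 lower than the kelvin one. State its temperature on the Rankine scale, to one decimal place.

143.3°R

Let x be the kelvin reading; then the Fahrenheit reading is 1.8·x - 459.67.
(1.8·x - 459.67) - x = -396  ⇒  (0.8)·x = 63.67  ⇒  x = 79.5875 K.
In Celsius: 79.5875 - 273.15 = -193.5625°C.
In Rankine: -193.5625 × 1.8 + 491.67 = 143.3°R.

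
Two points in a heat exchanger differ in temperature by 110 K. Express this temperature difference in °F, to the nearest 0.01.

Only the scale ratio 1.8 matters for a change in temperature.
110 × 1.8 = 198.00.

198.00°F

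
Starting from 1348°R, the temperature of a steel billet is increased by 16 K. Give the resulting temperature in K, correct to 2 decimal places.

764.89 K

Initial temperature in Celsius: (1348 - 491.67) × 5/9 = 475.7389°C.
The 16 K change is an interval; Kelvin and Celsius degrees are the same size, so ΔC = +16°C.
Final Celsius temperature: 475.7389 + 16.0000 = 491.7389°C.
In kelvin: 491.7389 + 273.15 = 764.89 K.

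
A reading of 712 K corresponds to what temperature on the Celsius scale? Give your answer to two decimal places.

438.85°C

In Celsius: 712 - 273.15 = 438.8500°C.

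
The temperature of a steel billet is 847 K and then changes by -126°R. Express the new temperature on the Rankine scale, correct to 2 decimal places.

1398.60°R

Initial temperature in Celsius: 847 - 273.15 = 573.8500°C.
The 126°R change is an interval, so only the factor 5/9 applies: -126 × 5/9 = -70.0000°C.
Final Celsius temperature: 573.8500 - 70.0000 = 503.8500°C.
In Rankine: 503.8500 × 1.8 + 491.67 = 1398.60°R.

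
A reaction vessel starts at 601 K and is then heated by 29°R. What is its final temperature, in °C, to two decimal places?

343.96°C

Initial temperature in Celsius: 601 - 273.15 = 327.8500°C.
The 29°R change is an interval, so only the factor 5/9 applies: +29 × 5/9 = +16.1111°C.
Final Celsius temperature: 327.8500 + 16.1111 = 343.9611°C.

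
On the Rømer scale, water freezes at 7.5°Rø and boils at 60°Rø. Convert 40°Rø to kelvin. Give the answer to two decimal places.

Linear interpolation between the fixed points: C = (40 - 7.5) × 100 / (60 - 7.5) = 61.9048°C.
Then 61.9048 + 273.15 = 335.05 K.

335.05 K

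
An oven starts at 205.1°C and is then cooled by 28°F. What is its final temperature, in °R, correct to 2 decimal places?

The 28°F change is an interval, so only the factor 5/9 applies: -28 × 5/9 = -15.5556°C.
Final Celsius temperature: 205.1000 - 15.5556 = 189.5444°C.
In Rankine: 189.5444 × 1.8 + 491.67 = 832.85°R.

832.85°R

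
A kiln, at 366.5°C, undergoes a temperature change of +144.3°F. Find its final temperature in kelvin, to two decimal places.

The 144.3°F change is an interval, so only the factor 5/9 applies: +144.3 × 5/9 = +80.1667°C.
Final Celsius temperature: 366.5000 + 80.1667 = 446.6667°C.
In kelvin: 446.6667 + 273.15 = 719.82 K.

719.82 K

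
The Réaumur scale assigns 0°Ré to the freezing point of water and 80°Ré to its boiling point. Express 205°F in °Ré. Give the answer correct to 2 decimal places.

First in Celsius: (205 - 32) × 5/9 = 96.1111°C.
Linearly onto the Réaumur scale: 0 + (96.1111 / 100) × (80 - 0) = 76.89°Ré.

76.89°Ré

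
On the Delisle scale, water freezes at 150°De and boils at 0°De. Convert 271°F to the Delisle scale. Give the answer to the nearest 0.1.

First in Celsius: (271 - 32) × 5/9 = 132.7778°C.
Linearly onto the Delisle scale: 150 + (132.7778 / 100) × (0 - 150) = -49.2°De.

-49.2°De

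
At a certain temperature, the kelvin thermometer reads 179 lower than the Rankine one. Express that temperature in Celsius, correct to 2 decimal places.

-49.40°C

Let x be the Rankine reading; then the kelvin reading is 5/9·x.
(5/9·x) - x = -179  ⇒  (-4/9)·x = -179  ⇒  x = 402.7500°R.
In Celsius: (402.75 - 491.67) × 5/9 = -49.40°C.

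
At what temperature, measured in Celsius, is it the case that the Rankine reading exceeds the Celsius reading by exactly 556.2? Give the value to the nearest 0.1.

80.7°C

Let C be the Celsius reading. The Rankine reading is R = 1.8·C + 491.67.
Require R - C = 556.2: (0.8)·C + 491.67 = 556.2.
C = (556.2 - 491.67) / (0.8) = 80.7.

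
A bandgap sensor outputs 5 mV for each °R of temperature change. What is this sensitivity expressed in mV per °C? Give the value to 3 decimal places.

Since only a temperature interval is involved, the additive offset between the scales drops out.
A change of 1°C is a change of 1.8°R, so per °C the value is 5 × 1.8 = 9.000.

9.000 mV per °C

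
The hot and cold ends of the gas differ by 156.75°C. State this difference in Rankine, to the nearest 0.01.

282.15°R

An interval of 1°C corresponds to 1.8°R.
156.75 × 1.8 = 282.15.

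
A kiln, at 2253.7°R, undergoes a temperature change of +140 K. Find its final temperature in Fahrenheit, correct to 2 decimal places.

2046.03°F

Initial temperature in Celsius: (2253.7 - 491.67) × 5/9 = 978.9056°C.
The 140 K change is an interval; Kelvin and Celsius degrees are the same size, so ΔC = +140°C.
Final Celsius temperature: 978.9056 + 140.0000 = 1118.9056°C.
In Fahrenheit: 1118.9056 × 1.8 + 32 = 2046.03°F.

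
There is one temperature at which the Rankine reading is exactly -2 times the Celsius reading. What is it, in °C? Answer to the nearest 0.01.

Let C be the Celsius reading. The Rankine reading is R = 1.8·C + 491.67.
Require R = -2·C: 1.8·C + 491.67 = -2·C.
(3.8)·C = -491.67  ⇒  C = -129.39.

-129.39°C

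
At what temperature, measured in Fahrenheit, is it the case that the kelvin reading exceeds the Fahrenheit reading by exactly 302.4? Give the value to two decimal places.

Let F be the Fahrenheit reading. The kelvin reading is K = 5/9·F + 255.372.
Require K - F = 302.4: (-4/9)·F + 255.372 = 302.4.
F = (302.4 - 255.372) / (-4/9) = -105.81.

-105.81°F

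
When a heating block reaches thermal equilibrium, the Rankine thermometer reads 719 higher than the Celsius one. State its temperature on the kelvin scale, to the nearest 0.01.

Let x be the Celsius reading; then the Rankine reading is 1.8·x + 491.67.
(1.8·x + 491.67) - x = 719  ⇒  (0.8)·x = 227.33  ⇒  x = 284.1625°C.
In kelvin: 284.1625 + 273.15 = 557.31 K.

557.31 K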